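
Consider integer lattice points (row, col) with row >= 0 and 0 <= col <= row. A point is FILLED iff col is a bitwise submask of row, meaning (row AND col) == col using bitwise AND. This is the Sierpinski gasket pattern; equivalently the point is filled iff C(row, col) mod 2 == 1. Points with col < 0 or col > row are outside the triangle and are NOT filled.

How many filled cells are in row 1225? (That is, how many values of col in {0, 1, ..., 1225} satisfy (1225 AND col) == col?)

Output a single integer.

1225 in binary = 10011001001
popcount(1225) = number of 1-bits in 10011001001 = 5
A col c satisfies (1225 AND c) == c iff every set bit of c is also set in 1225; each of the 5 set bits of 1225 can independently be on or off in c.
count = 2^5 = 32

Answer: 32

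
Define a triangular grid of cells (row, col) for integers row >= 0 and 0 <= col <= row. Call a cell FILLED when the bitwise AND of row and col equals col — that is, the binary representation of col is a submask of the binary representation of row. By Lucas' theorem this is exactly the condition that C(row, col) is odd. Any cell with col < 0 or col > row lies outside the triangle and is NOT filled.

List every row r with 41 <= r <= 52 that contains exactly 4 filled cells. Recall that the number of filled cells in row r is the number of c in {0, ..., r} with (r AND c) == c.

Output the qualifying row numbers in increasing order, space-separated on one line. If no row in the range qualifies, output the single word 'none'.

Row r has 2^popcount(r) filled cells, so we need popcount(r) = log2(4) = 2.
Scan r = 41..52 and keep those with exactly 2 one-bits:
r=41=101001 popcount=3 -> skip
r=42=101010 popcount=3 -> skip
r=43=101011 popcount=4 -> skip
r=44=101100 popcount=3 -> skip
r=45=101101 popcount=4 -> skip
r=46=101110 popcount=4 -> skip
r=47=101111 popcount=5 -> skip
r=48=110000 popcount=2 -> KEEP
r=49=110001 popcount=3 -> skip
r=50=110010 popcount=3 -> skip
r=51=110011 popcount=4 -> skip
r=52=110100 popcount=3 -> skip
Kept rows: 48

Answer: 48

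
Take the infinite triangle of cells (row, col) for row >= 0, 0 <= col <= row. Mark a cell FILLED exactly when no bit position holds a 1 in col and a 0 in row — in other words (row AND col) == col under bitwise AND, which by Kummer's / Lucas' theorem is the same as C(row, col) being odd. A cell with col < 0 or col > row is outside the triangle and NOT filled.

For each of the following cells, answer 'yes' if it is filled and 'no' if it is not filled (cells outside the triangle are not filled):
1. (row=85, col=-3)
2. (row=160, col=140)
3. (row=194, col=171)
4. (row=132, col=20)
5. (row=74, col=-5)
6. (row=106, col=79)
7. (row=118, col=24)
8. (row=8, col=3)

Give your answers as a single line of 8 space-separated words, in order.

Answer: no no no no no no no no

Derivation:
(85,-3): col outside [0, 85] -> not filled
(160,140): row=0b10100000, col=0b10001100, row AND col = 0b10000000 = 128; 128 != 140 -> empty
(194,171): row=0b11000010, col=0b10101011, row AND col = 0b10000010 = 130; 130 != 171 -> empty
(132,20): row=0b10000100, col=0b10100, row AND col = 0b100 = 4; 4 != 20 -> empty
(74,-5): col outside [0, 74] -> not filled
(106,79): row=0b1101010, col=0b1001111, row AND col = 0b1001010 = 74; 74 != 79 -> empty
(118,24): row=0b1110110, col=0b11000, row AND col = 0b10000 = 16; 16 != 24 -> empty
(8,3): row=0b1000, col=0b11, row AND col = 0b0 = 0; 0 != 3 -> empty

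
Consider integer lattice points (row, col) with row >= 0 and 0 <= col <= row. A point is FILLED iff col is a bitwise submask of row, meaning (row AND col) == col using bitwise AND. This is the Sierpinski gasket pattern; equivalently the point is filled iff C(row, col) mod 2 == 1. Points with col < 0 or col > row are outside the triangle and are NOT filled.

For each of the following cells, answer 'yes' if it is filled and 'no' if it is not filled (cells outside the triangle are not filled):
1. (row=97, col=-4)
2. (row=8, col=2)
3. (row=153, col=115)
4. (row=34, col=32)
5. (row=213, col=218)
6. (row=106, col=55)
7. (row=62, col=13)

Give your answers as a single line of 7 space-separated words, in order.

(97,-4): col outside [0, 97] -> not filled
(8,2): row=0b1000, col=0b10, row AND col = 0b0 = 0; 0 != 2 -> empty
(153,115): row=0b10011001, col=0b1110011, row AND col = 0b10001 = 17; 17 != 115 -> empty
(34,32): row=0b100010, col=0b100000, row AND col = 0b100000 = 32; 32 == 32 -> filled
(213,218): col outside [0, 213] -> not filled
(106,55): row=0b1101010, col=0b110111, row AND col = 0b100010 = 34; 34 != 55 -> empty
(62,13): row=0b111110, col=0b1101, row AND col = 0b1100 = 12; 12 != 13 -> empty

Answer: no no no yes no no no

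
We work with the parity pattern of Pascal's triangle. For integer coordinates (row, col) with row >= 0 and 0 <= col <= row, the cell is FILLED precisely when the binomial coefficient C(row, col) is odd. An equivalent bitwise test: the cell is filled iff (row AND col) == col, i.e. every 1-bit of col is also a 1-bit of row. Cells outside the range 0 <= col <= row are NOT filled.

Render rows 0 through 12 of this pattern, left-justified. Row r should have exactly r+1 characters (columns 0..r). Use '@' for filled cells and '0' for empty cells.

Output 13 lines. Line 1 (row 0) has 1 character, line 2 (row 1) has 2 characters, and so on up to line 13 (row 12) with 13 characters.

r0=0: @
r1=1: @@
r2=10: @0@
r3=11: @@@@
r4=100: @000@
r5=101: @@00@@
r6=110: @0@0@0@
r7=111: @@@@@@@@
r8=1000: @0000000@
r9=1001: @@000000@@
r10=1010: @0@00000@0@
r11=1011: @@@@0000@@@@
r12=1100: @000@000@000@

Answer: @
@@
@0@
@@@@
@000@
@@00@@
@0@0@0@
@@@@@@@@
@0000000@
@@000000@@
@0@00000@0@
@@@@0000@@@@
@000@000@000@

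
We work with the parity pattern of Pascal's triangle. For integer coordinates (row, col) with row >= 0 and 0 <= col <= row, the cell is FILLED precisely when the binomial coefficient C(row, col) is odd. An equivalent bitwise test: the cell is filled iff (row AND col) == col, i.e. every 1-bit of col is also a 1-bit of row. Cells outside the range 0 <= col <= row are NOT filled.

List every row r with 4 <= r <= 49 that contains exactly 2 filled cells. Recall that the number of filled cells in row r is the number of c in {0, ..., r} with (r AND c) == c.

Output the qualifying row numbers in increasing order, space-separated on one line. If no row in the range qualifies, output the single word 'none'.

Row r has 2^popcount(r) filled cells, so we need popcount(r) = log2(2) = 1.
Scan r = 4..49 and keep those with exactly 1 one-bits:
r=4=100 popcount=1 -> KEEP
r=5=101 popcount=2 -> skip
r=6=110 popcount=2 -> skip
r=7=111 popcount=3 -> skip
r=8=1000 popcount=1 -> KEEP
r=9=1001 popcount=2 -> skip
r=10=1010 popcount=2 -> skip
r=11=1011 popcount=3 -> skip
r=12=1100 popcount=2 -> skip
r=13=1101 popcount=3 -> skip
r=14=1110 popcount=3 -> skip
r=15=1111 popcount=4 -> skip
r=16=10000 popcount=1 -> KEEP
r=17=10001 popcount=2 -> skip
r=18=10010 popcount=2 -> skip
r=19=10011 popcount=3 -> skip
r=20=10100 popcount=2 -> skip
r=21=10101 popcount=3 -> skip
r=22=10110 popcount=3 -> skip
r=23=10111 popcount=4 -> skip
r=24=11000 popcount=2 -> skip
r=25=11001 popcount=3 -> skip
r=26=11010 popcount=3 -> skip
r=27=11011 popcount=4 -> skip
r=28=11100 popcount=3 -> skip
r=29=11101 popcount=4 -> skip
r=30=11110 popcount=4 -> skip
r=31=11111 popcount=5 -> skip
r=32=100000 popcount=1 -> KEEP
r=33=100001 popcount=2 -> skip
r=34=100010 popcount=2 -> skip
r=35=100011 popcount=3 -> skip
r=36=100100 popcount=2 -> skip
r=37=100101 popcount=3 -> skip
r=38=100110 popcount=3 -> skip
r=39=100111 popcount=4 -> skip
r=40=101000 popcount=2 -> skip
r=41=101001 popcount=3 -> skip
r=42=101010 popcount=3 -> skip
r=43=101011 popcount=4 -> skip
r=44=101100 popcount=3 -> skip
r=45=101101 popcount=4 -> skip
r=46=101110 popcount=4 -> skip
r=47=101111 popcount=5 -> skip
r=48=110000 popcount=2 -> skip
r=49=110001 popcount=3 -> skip
Kept rows: 4 8 16 32

Answer: 4 8 16 32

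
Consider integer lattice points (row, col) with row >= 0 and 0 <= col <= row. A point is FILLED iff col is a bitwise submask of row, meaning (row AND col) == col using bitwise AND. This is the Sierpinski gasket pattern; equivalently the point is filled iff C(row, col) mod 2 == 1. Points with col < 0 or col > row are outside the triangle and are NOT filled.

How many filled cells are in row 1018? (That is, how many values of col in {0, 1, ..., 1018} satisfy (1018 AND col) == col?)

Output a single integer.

Answer: 256

Derivation:
1018 in binary = 1111111010
popcount(1018) = number of 1-bits in 1111111010 = 8
A col c satisfies (1018 AND c) == c iff every set bit of c is also set in 1018; each of the 8 set bits of 1018 can independently be on or off in c.
count = 2^8 = 256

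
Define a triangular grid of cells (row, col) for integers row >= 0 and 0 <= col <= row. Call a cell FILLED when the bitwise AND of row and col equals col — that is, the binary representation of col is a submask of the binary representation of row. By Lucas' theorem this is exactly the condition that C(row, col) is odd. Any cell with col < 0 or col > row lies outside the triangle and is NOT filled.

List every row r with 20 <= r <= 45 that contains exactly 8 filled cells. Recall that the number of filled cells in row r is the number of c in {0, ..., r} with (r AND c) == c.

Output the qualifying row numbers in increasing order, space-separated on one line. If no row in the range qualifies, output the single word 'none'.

Row r has 2^popcount(r) filled cells, so we need popcount(r) = log2(8) = 3.
Scan r = 20..45 and keep those with exactly 3 one-bits:
r=20=10100 popcount=2 -> skip
r=21=10101 popcount=3 -> KEEP
r=22=10110 popcount=3 -> KEEP
r=23=10111 popcount=4 -> skip
r=24=11000 popcount=2 -> skip
r=25=11001 popcount=3 -> KEEP
r=26=11010 popcount=3 -> KEEP
r=27=11011 popcount=4 -> skip
r=28=11100 popcount=3 -> KEEP
r=29=11101 popcount=4 -> skip
r=30=11110 popcount=4 -> skip
r=31=11111 popcount=5 -> skip
r=32=100000 popcount=1 -> skip
r=33=100001 popcount=2 -> skip
r=34=100010 popcount=2 -> skip
r=35=100011 popcount=3 -> KEEP
r=36=100100 popcount=2 -> skip
r=37=100101 popcount=3 -> KEEP
r=38=100110 popcount=3 -> KEEP
r=39=100111 popcount=4 -> skip
r=40=101000 popcount=2 -> skip
r=41=101001 popcount=3 -> KEEP
r=42=101010 popcount=3 -> KEEP
r=43=101011 popcount=4 -> skip
r=44=101100 popcount=3 -> KEEP
r=45=101101 popcount=4 -> skip
Kept rows: 21 22 25 26 28 35 37 38 41 42 44

Answer: 21 22 25 26 28 35 37 38 41 42 44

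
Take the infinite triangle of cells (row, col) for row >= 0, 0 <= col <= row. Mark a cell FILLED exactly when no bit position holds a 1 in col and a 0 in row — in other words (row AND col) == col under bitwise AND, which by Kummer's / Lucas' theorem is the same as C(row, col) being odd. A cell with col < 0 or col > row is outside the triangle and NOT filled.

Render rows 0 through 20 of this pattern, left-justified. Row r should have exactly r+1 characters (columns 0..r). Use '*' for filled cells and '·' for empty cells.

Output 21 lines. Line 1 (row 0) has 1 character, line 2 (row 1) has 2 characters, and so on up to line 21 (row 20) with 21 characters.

Answer: *
**
*·*
****
*···*
**··**
*·*·*·*
********
*·······*
**······**
*·*·····*·*
****····****
*···*···*···*
**··**··**··**
*·*·*·*·*·*·*·*
****************
*···············*
**··············**
*·*·············*·*
****············****
*···*···········*···*

Derivation:
r0=0: *
r1=1: **
r2=10: *·*
r3=11: ****
r4=100: *···*
r5=101: **··**
r6=110: *·*·*·*
r7=111: ********
r8=1000: *·······*
r9=1001: **······**
r10=1010: *·*·····*·*
r11=1011: ****····****
r12=1100: *···*···*···*
r13=1101: **··**··**··**
r14=1110: *·*·*·*·*·*·*·*
r15=1111: ****************
r16=10000: *···············*
r17=10001: **··············**
r18=10010: *·*·············*·*
r19=10011: ****············****
r20=10100: *···*···········*···*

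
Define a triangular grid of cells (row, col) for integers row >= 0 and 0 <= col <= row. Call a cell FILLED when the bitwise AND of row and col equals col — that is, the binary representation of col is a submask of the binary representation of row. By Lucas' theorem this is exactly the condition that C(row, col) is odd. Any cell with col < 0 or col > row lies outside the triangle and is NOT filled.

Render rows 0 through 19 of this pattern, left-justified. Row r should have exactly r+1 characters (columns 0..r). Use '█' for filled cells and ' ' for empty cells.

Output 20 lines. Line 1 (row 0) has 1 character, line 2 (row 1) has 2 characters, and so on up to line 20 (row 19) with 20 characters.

r0=0: █
r1=1: ██
r2=10: █ █
r3=11: ████
r4=100: █   █
r5=101: ██  ██
r6=110: █ █ █ █
r7=111: ████████
r8=1000: █       █
r9=1001: ██      ██
r10=1010: █ █     █ █
r11=1011: ████    ████
r12=1100: █   █   █   █
r13=1101: ██  ██  ██  ██
r14=1110: █ █ █ █ █ █ █ █
r15=1111: ████████████████
r16=10000: █               █
r17=10001: ██              ██
r18=10010: █ █             █ █
r19=10011: ████            ████

Answer: █
██
█ █
████
█   █
██  ██
█ █ █ █
████████
█       █
██      ██
█ █     █ █
████    ████
█   █   █   █
██  ██  ██  ██
█ █ █ █ █ █ █ █
████████████████
█               █
██              ██
█ █             █ █
████            ████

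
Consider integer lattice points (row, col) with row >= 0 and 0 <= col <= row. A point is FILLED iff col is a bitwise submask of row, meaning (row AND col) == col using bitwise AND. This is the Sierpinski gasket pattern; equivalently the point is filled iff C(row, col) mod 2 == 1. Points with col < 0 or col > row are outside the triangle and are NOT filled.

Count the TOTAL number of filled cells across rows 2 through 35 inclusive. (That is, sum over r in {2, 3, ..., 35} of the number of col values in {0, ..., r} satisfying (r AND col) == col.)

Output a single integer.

r2=10 pc1: +2 =2
r3=11 pc2: +4 =6
r4=100 pc1: +2 =8
r5=101 pc2: +4 =12
r6=110 pc2: +4 =16
r7=111 pc3: +8 =24
r8=1000 pc1: +2 =26
r9=1001 pc2: +4 =30
r10=1010 pc2: +4 =34
r11=1011 pc3: +8 =42
r12=1100 pc2: +4 =46
r13=1101 pc3: +8 =54
r14=1110 pc3: +8 =62
r15=1111 pc4: +16 =78
r16=10000 pc1: +2 =80
r17=10001 pc2: +4 =84
r18=10010 pc2: +4 =88
r19=10011 pc3: +8 =96
r20=10100 pc2: +4 =100
r21=10101 pc3: +8 =108
r22=10110 pc3: +8 =116
r23=10111 pc4: +16 =132
r24=11000 pc2: +4 =136
r25=11001 pc3: +8 =144
r26=11010 pc3: +8 =152
r27=11011 pc4: +16 =168
r28=11100 pc3: +8 =176
r29=11101 pc4: +16 =192
r30=11110 pc4: +16 =208
r31=11111 pc5: +32 =240
r32=100000 pc1: +2 =242
r33=100001 pc2: +4 =246
r34=100010 pc2: +4 =250
r35=100011 pc3: +8 =258

Answer: 258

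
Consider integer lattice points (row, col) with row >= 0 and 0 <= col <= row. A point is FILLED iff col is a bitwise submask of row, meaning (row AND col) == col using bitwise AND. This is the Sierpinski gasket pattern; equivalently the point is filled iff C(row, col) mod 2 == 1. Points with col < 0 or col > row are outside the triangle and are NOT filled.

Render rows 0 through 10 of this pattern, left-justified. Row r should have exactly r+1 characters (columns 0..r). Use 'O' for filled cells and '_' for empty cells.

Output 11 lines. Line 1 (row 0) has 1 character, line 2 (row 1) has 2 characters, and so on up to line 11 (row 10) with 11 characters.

Answer: O
OO
O_O
OOOO
O___O
OO__OO
O_O_O_O
OOOOOOOO
O_______O
OO______OO
O_O_____O_O

Derivation:
r0=0: O
r1=1: OO
r2=10: O_O
r3=11: OOOO
r4=100: O___O
r5=101: OO__OO
r6=110: O_O_O_O
r7=111: OOOOOOOO
r8=1000: O_______O
r9=1001: OO______OO
r10=1010: O_O_____O_O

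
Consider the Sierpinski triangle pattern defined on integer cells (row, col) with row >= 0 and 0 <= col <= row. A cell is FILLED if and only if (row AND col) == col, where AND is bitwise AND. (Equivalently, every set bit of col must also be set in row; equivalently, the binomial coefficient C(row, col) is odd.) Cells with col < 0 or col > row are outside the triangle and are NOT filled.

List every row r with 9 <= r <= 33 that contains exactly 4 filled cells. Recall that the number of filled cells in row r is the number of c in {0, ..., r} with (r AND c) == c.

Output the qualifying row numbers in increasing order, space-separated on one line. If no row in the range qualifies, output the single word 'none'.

Row r has 2^popcount(r) filled cells, so we need popcount(r) = log2(4) = 2.
Scan r = 9..33 and keep those with exactly 2 one-bits:
r=9=1001 popcount=2 -> KEEP
r=10=1010 popcount=2 -> KEEP
r=11=1011 popcount=3 -> skip
r=12=1100 popcount=2 -> KEEP
r=13=1101 popcount=3 -> skip
r=14=1110 popcount=3 -> skip
r=15=1111 popcount=4 -> skip
r=16=10000 popcount=1 -> skip
r=17=10001 popcount=2 -> KEEP
r=18=10010 popcount=2 -> KEEP
r=19=10011 popcount=3 -> skip
r=20=10100 popcount=2 -> KEEP
r=21=10101 popcount=3 -> skip
r=22=10110 popcount=3 -> skip
r=23=10111 popcount=4 -> skip
r=24=11000 popcount=2 -> KEEP
r=25=11001 popcount=3 -> skip
r=26=11010 popcount=3 -> skip
r=27=11011 popcount=4 -> skip
r=28=11100 popcount=3 -> skip
r=29=11101 popcount=4 -> skip
r=30=11110 popcount=4 -> skip
r=31=11111 popcount=5 -> skip
r=32=100000 popcount=1 -> skip
r=33=100001 popcount=2 -> KEEP
Kept rows: 9 10 12 17 18 20 24 33

Answer: 9 10 12 17 18 20 24 33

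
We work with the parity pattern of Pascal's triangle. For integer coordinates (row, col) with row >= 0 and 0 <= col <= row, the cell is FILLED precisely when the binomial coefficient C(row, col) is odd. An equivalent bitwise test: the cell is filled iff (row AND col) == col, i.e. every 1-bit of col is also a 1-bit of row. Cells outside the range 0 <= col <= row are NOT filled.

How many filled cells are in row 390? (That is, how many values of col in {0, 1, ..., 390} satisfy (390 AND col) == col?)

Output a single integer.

Answer: 16

Derivation:
390 in binary = 110000110
popcount(390) = number of 1-bits in 110000110 = 4
A col c satisfies (390 AND c) == c iff every set bit of c is also set in 390; each of the 4 set bits of 390 can independently be on or off in c.
count = 2^4 = 16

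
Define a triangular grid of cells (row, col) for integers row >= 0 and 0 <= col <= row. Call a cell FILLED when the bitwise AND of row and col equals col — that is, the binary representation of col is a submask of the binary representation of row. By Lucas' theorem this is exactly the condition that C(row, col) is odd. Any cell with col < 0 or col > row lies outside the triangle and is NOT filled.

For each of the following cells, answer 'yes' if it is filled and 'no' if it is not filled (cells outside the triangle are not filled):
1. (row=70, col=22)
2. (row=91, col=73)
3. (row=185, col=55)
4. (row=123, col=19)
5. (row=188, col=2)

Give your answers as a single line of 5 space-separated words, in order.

Answer: no yes no yes no

Derivation:
(70,22): row=0b1000110, col=0b10110, row AND col = 0b110 = 6; 6 != 22 -> empty
(91,73): row=0b1011011, col=0b1001001, row AND col = 0b1001001 = 73; 73 == 73 -> filled
(185,55): row=0b10111001, col=0b110111, row AND col = 0b110001 = 49; 49 != 55 -> empty
(123,19): row=0b1111011, col=0b10011, row AND col = 0b10011 = 19; 19 == 19 -> filled
(188,2): row=0b10111100, col=0b10, row AND col = 0b0 = 0; 0 != 2 -> empty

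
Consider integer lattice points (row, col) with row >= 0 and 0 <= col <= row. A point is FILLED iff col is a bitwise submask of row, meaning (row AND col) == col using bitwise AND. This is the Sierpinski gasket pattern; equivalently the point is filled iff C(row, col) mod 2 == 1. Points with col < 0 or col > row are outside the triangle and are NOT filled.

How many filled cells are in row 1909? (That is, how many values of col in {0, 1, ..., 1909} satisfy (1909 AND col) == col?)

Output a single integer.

1909 in binary = 11101110101
popcount(1909) = number of 1-bits in 11101110101 = 8
A col c satisfies (1909 AND c) == c iff every set bit of c is also set in 1909; each of the 8 set bits of 1909 can independently be on or off in c.
count = 2^8 = 256

Answer: 256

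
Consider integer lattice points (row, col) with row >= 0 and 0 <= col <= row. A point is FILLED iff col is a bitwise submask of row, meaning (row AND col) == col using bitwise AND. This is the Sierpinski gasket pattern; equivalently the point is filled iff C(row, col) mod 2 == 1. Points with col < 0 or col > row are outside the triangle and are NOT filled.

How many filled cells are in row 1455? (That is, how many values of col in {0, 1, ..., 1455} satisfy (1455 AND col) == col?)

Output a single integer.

1455 in binary = 10110101111
popcount(1455) = number of 1-bits in 10110101111 = 8
A col c satisfies (1455 AND c) == c iff every set bit of c is also set in 1455; each of the 8 set bits of 1455 can independently be on or off in c.
count = 2^8 = 256

Answer: 256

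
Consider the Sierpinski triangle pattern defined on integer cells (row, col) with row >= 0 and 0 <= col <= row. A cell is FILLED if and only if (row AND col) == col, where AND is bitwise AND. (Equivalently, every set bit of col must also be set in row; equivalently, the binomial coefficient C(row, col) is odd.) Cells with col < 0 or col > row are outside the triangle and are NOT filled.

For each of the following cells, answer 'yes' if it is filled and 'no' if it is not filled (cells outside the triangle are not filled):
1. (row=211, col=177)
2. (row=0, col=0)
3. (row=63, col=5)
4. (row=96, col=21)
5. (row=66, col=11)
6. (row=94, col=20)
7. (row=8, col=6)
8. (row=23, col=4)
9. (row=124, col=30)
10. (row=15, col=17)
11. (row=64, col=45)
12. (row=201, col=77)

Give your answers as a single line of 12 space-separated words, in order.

Answer: no yes yes no no yes no yes no no no no

Derivation:
(211,177): row=0b11010011, col=0b10110001, row AND col = 0b10010001 = 145; 145 != 177 -> empty
(0,0): row=0b0, col=0b0, row AND col = 0b0 = 0; 0 == 0 -> filled
(63,5): row=0b111111, col=0b101, row AND col = 0b101 = 5; 5 == 5 -> filled
(96,21): row=0b1100000, col=0b10101, row AND col = 0b0 = 0; 0 != 21 -> empty
(66,11): row=0b1000010, col=0b1011, row AND col = 0b10 = 2; 2 != 11 -> empty
(94,20): row=0b1011110, col=0b10100, row AND col = 0b10100 = 20; 20 == 20 -> filled
(8,6): row=0b1000, col=0b110, row AND col = 0b0 = 0; 0 != 6 -> empty
(23,4): row=0b10111, col=0b100, row AND col = 0b100 = 4; 4 == 4 -> filled
(124,30): row=0b1111100, col=0b11110, row AND col = 0b11100 = 28; 28 != 30 -> empty
(15,17): col outside [0, 15] -> not filled
(64,45): row=0b1000000, col=0b101101, row AND col = 0b0 = 0; 0 != 45 -> empty
(201,77): row=0b11001001, col=0b1001101, row AND col = 0b1001001 = 73; 73 != 77 -> empty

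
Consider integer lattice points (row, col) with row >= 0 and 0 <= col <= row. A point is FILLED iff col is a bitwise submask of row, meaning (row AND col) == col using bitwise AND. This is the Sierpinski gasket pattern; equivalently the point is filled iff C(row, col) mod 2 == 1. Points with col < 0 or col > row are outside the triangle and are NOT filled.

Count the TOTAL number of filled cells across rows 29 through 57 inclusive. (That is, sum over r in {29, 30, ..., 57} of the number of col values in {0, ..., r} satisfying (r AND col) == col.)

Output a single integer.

Answer: 358

Derivation:
r29=11101 pc4: +16 =16
r30=11110 pc4: +16 =32
r31=11111 pc5: +32 =64
r32=100000 pc1: +2 =66
r33=100001 pc2: +4 =70
r34=100010 pc2: +4 =74
r35=100011 pc3: +8 =82
r36=100100 pc2: +4 =86
r37=100101 pc3: +8 =94
r38=100110 pc3: +8 =102
r39=100111 pc4: +16 =118
r40=101000 pc2: +4 =122
r41=101001 pc3: +8 =130
r42=101010 pc3: +8 =138
r43=101011 pc4: +16 =154
r44=101100 pc3: +8 =162
r45=101101 pc4: +16 =178
r46=101110 pc4: +16 =194
r47=101111 pc5: +32 =226
r48=110000 pc2: +4 =230
r49=110001 pc3: +8 =238
r50=110010 pc3: +8 =246
r51=110011 pc4: +16 =262
r52=110100 pc3: +8 =270
r53=110101 pc4: +16 =286
r54=110110 pc4: +16 =302
r55=110111 pc5: +32 =334
r56=111000 pc3: +8 =342
r57=111001 pc4: +16 =358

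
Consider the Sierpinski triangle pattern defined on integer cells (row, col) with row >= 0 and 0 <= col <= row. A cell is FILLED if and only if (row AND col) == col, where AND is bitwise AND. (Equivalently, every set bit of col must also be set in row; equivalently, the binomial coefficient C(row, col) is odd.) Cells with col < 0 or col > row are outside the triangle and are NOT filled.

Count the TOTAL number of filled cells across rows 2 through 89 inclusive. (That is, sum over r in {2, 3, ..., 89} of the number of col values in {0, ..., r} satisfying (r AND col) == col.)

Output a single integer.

Answer: 1020

Derivation:
r2=10 pc1: +2 =2
r3=11 pc2: +4 =6
r4=100 pc1: +2 =8
r5=101 pc2: +4 =12
r6=110 pc2: +4 =16
r7=111 pc3: +8 =24
r8=1000 pc1: +2 =26
r9=1001 pc2: +4 =30
r10=1010 pc2: +4 =34
r11=1011 pc3: +8 =42
r12=1100 pc2: +4 =46
r13=1101 pc3: +8 =54
r14=1110 pc3: +8 =62
r15=1111 pc4: +16 =78
r16=10000 pc1: +2 =80
r17=10001 pc2: +4 =84
r18=10010 pc2: +4 =88
r19=10011 pc3: +8 =96
r20=10100 pc2: +4 =100
r21=10101 pc3: +8 =108
r22=10110 pc3: +8 =116
r23=10111 pc4: +16 =132
r24=11000 pc2: +4 =136
r25=11001 pc3: +8 =144
r26=11010 pc3: +8 =152
r27=11011 pc4: +16 =168
r28=11100 pc3: +8 =176
r29=11101 pc4: +16 =192
r30=11110 pc4: +16 =208
r31=11111 pc5: +32 =240
r32=100000 pc1: +2 =242
r33=100001 pc2: +4 =246
r34=100010 pc2: +4 =250
r35=100011 pc3: +8 =258
r36=100100 pc2: +4 =262
r37=100101 pc3: +8 =270
r38=100110 pc3: +8 =278
r39=100111 pc4: +16 =294
r40=101000 pc2: +4 =298
r41=101001 pc3: +8 =306
r42=101010 pc3: +8 =314
r43=101011 pc4: +16 =330
r44=101100 pc3: +8 =338
r45=101101 pc4: +16 =354
r46=101110 pc4: +16 =370
r47=101111 pc5: +32 =402
r48=110000 pc2: +4 =406
r49=110001 pc3: +8 =414
r50=110010 pc3: +8 =422
r51=110011 pc4: +16 =438
r52=110100 pc3: +8 =446
r53=110101 pc4: +16 =462
r54=110110 pc4: +16 =478
r55=110111 pc5: +32 =510
r56=111000 pc3: +8 =518
r57=111001 pc4: +16 =534
r58=111010 pc4: +16 =550
r59=111011 pc5: +32 =582
r60=111100 pc4: +16 =598
r61=111101 pc5: +32 =630
r62=111110 pc5: +32 =662
r63=111111 pc6: +64 =726
r64=1000000 pc1: +2 =728
r65=1000001 pc2: +4 =732
r66=1000010 pc2: +4 =736
r67=1000011 pc3: +8 =744
r68=1000100 pc2: +4 =748
r69=1000101 pc3: +8 =756
r70=1000110 pc3: +8 =764
r71=1000111 pc4: +16 =780
r72=1001000 pc2: +4 =784
r73=1001001 pc3: +8 =792
r74=1001010 pc3: +8 =800
r75=1001011 pc4: +16 =816
r76=1001100 pc3: +8 =824
r77=1001101 pc4: +16 =840
r78=1001110 pc4: +16 =856
r79=1001111 pc5: +32 =888
r80=1010000 pc2: +4 =892
r81=1010001 pc3: +8 =900
r82=1010010 pc3: +8 =908
r83=1010011 pc4: +16 =924
r84=1010100 pc3: +8 =932
r85=1010101 pc4: +16 =948
r86=1010110 pc4: +16 =964
r87=1010111 pc5: +32 =996
r88=1011000 pc3: +8 =1004
r89=1011001 pc4: +16 =1020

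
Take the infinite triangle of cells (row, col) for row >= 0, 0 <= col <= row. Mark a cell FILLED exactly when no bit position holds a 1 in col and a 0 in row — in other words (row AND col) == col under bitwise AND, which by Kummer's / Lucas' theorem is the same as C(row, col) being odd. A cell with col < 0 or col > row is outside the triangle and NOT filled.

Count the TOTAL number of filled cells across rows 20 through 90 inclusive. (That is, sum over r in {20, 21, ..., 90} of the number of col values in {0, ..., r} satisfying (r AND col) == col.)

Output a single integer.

Answer: 940

Derivation:
r20=10100 pc2: +4 =4
r21=10101 pc3: +8 =12
r22=10110 pc3: +8 =20
r23=10111 pc4: +16 =36
r24=11000 pc2: +4 =40
r25=11001 pc3: +8 =48
r26=11010 pc3: +8 =56
r27=11011 pc4: +16 =72
r28=11100 pc3: +8 =80
r29=11101 pc4: +16 =96
r30=11110 pc4: +16 =112
r31=11111 pc5: +32 =144
r32=100000 pc1: +2 =146
r33=100001 pc2: +4 =150
r34=100010 pc2: +4 =154
r35=100011 pc3: +8 =162
r36=100100 pc2: +4 =166
r37=100101 pc3: +8 =174
r38=100110 pc3: +8 =182
r39=100111 pc4: +16 =198
r40=101000 pc2: +4 =202
r41=101001 pc3: +8 =210
r42=101010 pc3: +8 =218
r43=101011 pc4: +16 =234
r44=101100 pc3: +8 =242
r45=101101 pc4: +16 =258
r46=101110 pc4: +16 =274
r47=101111 pc5: +32 =306
r48=110000 pc2: +4 =310
r49=110001 pc3: +8 =318
r50=110010 pc3: +8 =326
r51=110011 pc4: +16 =342
r52=110100 pc3: +8 =350
r53=110101 pc4: +16 =366
r54=110110 pc4: +16 =382
r55=110111 pc5: +32 =414
r56=111000 pc3: +8 =422
r57=111001 pc4: +16 =438
r58=111010 pc4: +16 =454
r59=111011 pc5: +32 =486
r60=111100 pc4: +16 =502
r61=111101 pc5: +32 =534
r62=111110 pc5: +32 =566
r63=111111 pc6: +64 =630
r64=1000000 pc1: +2 =632
r65=1000001 pc2: +4 =636
r66=1000010 pc2: +4 =640
r67=1000011 pc3: +8 =648
r68=1000100 pc2: +4 =652
r69=1000101 pc3: +8 =660
r70=1000110 pc3: +8 =668
r71=1000111 pc4: +16 =684
r72=1001000 pc2: +4 =688
r73=1001001 pc3: +8 =696
r74=1001010 pc3: +8 =704
r75=1001011 pc4: +16 =720
r76=1001100 pc3: +8 =728
r77=1001101 pc4: +16 =744
r78=1001110 pc4: +16 =760
r79=1001111 pc5: +32 =792
r80=1010000 pc2: +4 =796
r81=1010001 pc3: +8 =804
r82=1010010 pc3: +8 =812
r83=1010011 pc4: +16 =828
r84=1010100 pc3: +8 =836
r85=1010101 pc4: +16 =852
r86=1010110 pc4: +16 =868
r87=1010111 pc5: +32 =900
r88=1011000 pc3: +8 =908
r89=1011001 pc4: +16 =924
r90=1011010 pc4: +16 =940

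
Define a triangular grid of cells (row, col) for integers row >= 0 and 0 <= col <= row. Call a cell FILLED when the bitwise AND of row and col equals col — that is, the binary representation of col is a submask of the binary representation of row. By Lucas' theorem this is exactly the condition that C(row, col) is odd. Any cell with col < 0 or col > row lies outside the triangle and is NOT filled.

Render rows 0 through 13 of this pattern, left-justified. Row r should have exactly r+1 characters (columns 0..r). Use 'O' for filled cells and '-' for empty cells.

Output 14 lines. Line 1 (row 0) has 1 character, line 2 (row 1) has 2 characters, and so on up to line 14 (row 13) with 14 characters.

r0=0: O
r1=1: OO
r2=10: O-O
r3=11: OOOO
r4=100: O---O
r5=101: OO--OO
r6=110: O-O-O-O
r7=111: OOOOOOOO
r8=1000: O-------O
r9=1001: OO------OO
r10=1010: O-O-----O-O
r11=1011: OOOO----OOOO
r12=1100: O---O---O---O
r13=1101: OO--OO--OO--OO

Answer: O
OO
O-O
OOOO
O---O
OO--OO
O-O-O-O
OOOOOOOO
O-------O
OO------OO
O-O-----O-O
OOOO----OOOO
O---O---O---O
OO--OO--OO--OO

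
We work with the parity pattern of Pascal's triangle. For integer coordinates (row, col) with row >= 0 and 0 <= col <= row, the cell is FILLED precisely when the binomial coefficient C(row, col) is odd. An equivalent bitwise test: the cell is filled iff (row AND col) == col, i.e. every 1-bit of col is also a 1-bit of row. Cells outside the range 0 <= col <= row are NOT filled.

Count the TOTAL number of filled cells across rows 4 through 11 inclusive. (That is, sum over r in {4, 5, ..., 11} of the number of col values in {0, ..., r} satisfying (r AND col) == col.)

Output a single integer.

r4=100 pc1: +2 =2
r5=101 pc2: +4 =6
r6=110 pc2: +4 =10
r7=111 pc3: +8 =18
r8=1000 pc1: +2 =20
r9=1001 pc2: +4 =24
r10=1010 pc2: +4 =28
r11=1011 pc3: +8 =36

Answer: 36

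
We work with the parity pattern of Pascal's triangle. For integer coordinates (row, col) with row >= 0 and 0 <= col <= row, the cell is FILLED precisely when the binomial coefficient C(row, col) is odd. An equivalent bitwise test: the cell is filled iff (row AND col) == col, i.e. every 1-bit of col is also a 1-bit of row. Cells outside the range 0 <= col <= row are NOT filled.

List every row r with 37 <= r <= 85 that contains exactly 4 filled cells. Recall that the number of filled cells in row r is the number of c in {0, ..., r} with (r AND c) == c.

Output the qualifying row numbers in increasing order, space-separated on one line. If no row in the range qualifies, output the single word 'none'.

Row r has 2^popcount(r) filled cells, so we need popcount(r) = log2(4) = 2.
Scan r = 37..85 and keep those with exactly 2 one-bits:
r=37=100101 popcount=3 -> skip
r=38=100110 popcount=3 -> skip
r=39=100111 popcount=4 -> skip
r=40=101000 popcount=2 -> KEEP
r=41=101001 popcount=3 -> skip
r=42=101010 popcount=3 -> skip
r=43=101011 popcount=4 -> skip
r=44=101100 popcount=3 -> skip
r=45=101101 popcount=4 -> skip
r=46=101110 popcount=4 -> skip
r=47=101111 popcount=5 -> skip
r=48=110000 popcount=2 -> KEEP
r=49=110001 popcount=3 -> skip
r=50=110010 popcount=3 -> skip
r=51=110011 popcount=4 -> skip
r=52=110100 popcount=3 -> skip
r=53=110101 popcount=4 -> skip
r=54=110110 popcount=4 -> skip
r=55=110111 popcount=5 -> skip
r=56=111000 popcount=3 -> skip
r=57=111001 popcount=4 -> skip
r=58=111010 popcount=4 -> skip
r=59=111011 popcount=5 -> skip
r=60=111100 popcount=4 -> skip
r=61=111101 popcount=5 -> skip
r=62=111110 popcount=5 -> skip
r=63=111111 popcount=6 -> skip
r=64=1000000 popcount=1 -> skip
r=65=1000001 popcount=2 -> KEEP
r=66=1000010 popcount=2 -> KEEP
r=67=1000011 popcount=3 -> skip
r=68=1000100 popcount=2 -> KEEP
r=69=1000101 popcount=3 -> skip
r=70=1000110 popcount=3 -> skip
r=71=1000111 popcount=4 -> skip
r=72=1001000 popcount=2 -> KEEP
r=73=1001001 popcount=3 -> skip
r=74=1001010 popcount=3 -> skip
r=75=1001011 popcount=4 -> skip
r=76=1001100 popcount=3 -> skip
r=77=1001101 popcount=4 -> skip
r=78=1001110 popcount=4 -> skip
r=79=1001111 popcount=5 -> skip
r=80=1010000 popcount=2 -> KEEP
r=81=1010001 popcount=3 -> skip
r=82=1010010 popcount=3 -> skip
r=83=1010011 popcount=4 -> skip
r=84=1010100 popcount=3 -> skip
r=85=1010101 popcount=4 -> skip
Kept rows: 40 48 65 66 68 72 80

Answer: 40 48 65 66 68 72 80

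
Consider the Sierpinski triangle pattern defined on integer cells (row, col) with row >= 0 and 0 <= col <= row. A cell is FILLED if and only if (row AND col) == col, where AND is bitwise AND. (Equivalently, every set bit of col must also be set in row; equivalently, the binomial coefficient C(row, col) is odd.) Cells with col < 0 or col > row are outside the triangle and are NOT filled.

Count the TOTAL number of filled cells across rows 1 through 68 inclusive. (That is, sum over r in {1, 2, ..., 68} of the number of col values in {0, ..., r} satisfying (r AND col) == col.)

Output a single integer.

Answer: 750

Derivation:
r1=1 pc1: +2 =2
r2=10 pc1: +2 =4
r3=11 pc2: +4 =8
r4=100 pc1: +2 =10
r5=101 pc2: +4 =14
r6=110 pc2: +4 =18
r7=111 pc3: +8 =26
r8=1000 pc1: +2 =28
r9=1001 pc2: +4 =32
r10=1010 pc2: +4 =36
r11=1011 pc3: +8 =44
r12=1100 pc2: +4 =48
r13=1101 pc3: +8 =56
r14=1110 pc3: +8 =64
r15=1111 pc4: +16 =80
r16=10000 pc1: +2 =82
r17=10001 pc2: +4 =86
r18=10010 pc2: +4 =90
r19=10011 pc3: +8 =98
r20=10100 pc2: +4 =102
r21=10101 pc3: +8 =110
r22=10110 pc3: +8 =118
r23=10111 pc4: +16 =134
r24=11000 pc2: +4 =138
r25=11001 pc3: +8 =146
r26=11010 pc3: +8 =154
r27=11011 pc4: +16 =170
r28=11100 pc3: +8 =178
r29=11101 pc4: +16 =194
r30=11110 pc4: +16 =210
r31=11111 pc5: +32 =242
r32=100000 pc1: +2 =244
r33=100001 pc2: +4 =248
r34=100010 pc2: +4 =252
r35=100011 pc3: +8 =260
r36=100100 pc2: +4 =264
r37=100101 pc3: +8 =272
r38=100110 pc3: +8 =280
r39=100111 pc4: +16 =296
r40=101000 pc2: +4 =300
r41=101001 pc3: +8 =308
r42=101010 pc3: +8 =316
r43=101011 pc4: +16 =332
r44=101100 pc3: +8 =340
r45=101101 pc4: +16 =356
r46=101110 pc4: +16 =372
r47=101111 pc5: +32 =404
r48=110000 pc2: +4 =408
r49=110001 pc3: +8 =416
r50=110010 pc3: +8 =424
r51=110011 pc4: +16 =440
r52=110100 pc3: +8 =448
r53=110101 pc4: +16 =464
r54=110110 pc4: +16 =480
r55=110111 pc5: +32 =512
r56=111000 pc3: +8 =520
r57=111001 pc4: +16 =536
r58=111010 pc4: +16 =552
r59=111011 pc5: +32 =584
r60=111100 pc4: +16 =600
r61=111101 pc5: +32 =632
r62=111110 pc5: +32 =664
r63=111111 pc6: +64 =728
r64=1000000 pc1: +2 =730
r65=1000001 pc2: +4 =734
r66=1000010 pc2: +4 =738
r67=1000011 pc3: +8 =746
r68=1000100 pc2: +4 =750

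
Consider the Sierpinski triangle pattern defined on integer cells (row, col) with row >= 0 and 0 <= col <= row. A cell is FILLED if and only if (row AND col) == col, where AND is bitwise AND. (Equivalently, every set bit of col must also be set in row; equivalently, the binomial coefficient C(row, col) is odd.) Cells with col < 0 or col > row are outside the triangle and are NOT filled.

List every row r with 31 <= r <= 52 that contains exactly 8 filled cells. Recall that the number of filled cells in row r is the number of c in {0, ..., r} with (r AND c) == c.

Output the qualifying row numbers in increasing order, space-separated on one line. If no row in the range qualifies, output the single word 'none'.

Row r has 2^popcount(r) filled cells, so we need popcount(r) = log2(8) = 3.
Scan r = 31..52 and keep those with exactly 3 one-bits:
r=31=11111 popcount=5 -> skip
r=32=100000 popcount=1 -> skip
r=33=100001 popcount=2 -> skip
r=34=100010 popcount=2 -> skip
r=35=100011 popcount=3 -> KEEP
r=36=100100 popcount=2 -> skip
r=37=100101 popcount=3 -> KEEP
r=38=100110 popcount=3 -> KEEP
r=39=100111 popcount=4 -> skip
r=40=101000 popcount=2 -> skip
r=41=101001 popcount=3 -> KEEP
r=42=101010 popcount=3 -> KEEP
r=43=101011 popcount=4 -> skip
r=44=101100 popcount=3 -> KEEP
r=45=101101 popcount=4 -> skip
r=46=101110 popcount=4 -> skip
r=47=101111 popcount=5 -> skip
r=48=110000 popcount=2 -> skip
r=49=110001 popcount=3 -> KEEP
r=50=110010 popcount=3 -> KEEP
r=51=110011 popcount=4 -> skip
r=52=110100 popcount=3 -> KEEP
Kept rows: 35 37 38 41 42 44 49 50 52

Answer: 35 37 38 41 42 44 49 50 52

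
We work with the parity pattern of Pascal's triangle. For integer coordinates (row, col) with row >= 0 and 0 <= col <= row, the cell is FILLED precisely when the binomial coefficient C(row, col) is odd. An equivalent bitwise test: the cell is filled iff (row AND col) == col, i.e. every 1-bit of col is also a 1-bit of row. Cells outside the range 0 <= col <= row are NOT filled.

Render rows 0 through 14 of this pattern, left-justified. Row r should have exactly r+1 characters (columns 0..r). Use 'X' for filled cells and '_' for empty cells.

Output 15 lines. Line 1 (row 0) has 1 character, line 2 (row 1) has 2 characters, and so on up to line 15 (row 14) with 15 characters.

r0=0: X
r1=1: XX
r2=10: X_X
r3=11: XXXX
r4=100: X___X
r5=101: XX__XX
r6=110: X_X_X_X
r7=111: XXXXXXXX
r8=1000: X_______X
r9=1001: XX______XX
r10=1010: X_X_____X_X
r11=1011: XXXX____XXXX
r12=1100: X___X___X___X
r13=1101: XX__XX__XX__XX
r14=1110: X_X_X_X_X_X_X_X

Answer: X
XX
X_X
XXXX
X___X
XX__XX
X_X_X_X
XXXXXXXX
X_______X
XX______XX
X_X_____X_X
XXXX____XXXX
X___X___X___X
XX__XX__XX__XX
X_X_X_X_X_X_X_X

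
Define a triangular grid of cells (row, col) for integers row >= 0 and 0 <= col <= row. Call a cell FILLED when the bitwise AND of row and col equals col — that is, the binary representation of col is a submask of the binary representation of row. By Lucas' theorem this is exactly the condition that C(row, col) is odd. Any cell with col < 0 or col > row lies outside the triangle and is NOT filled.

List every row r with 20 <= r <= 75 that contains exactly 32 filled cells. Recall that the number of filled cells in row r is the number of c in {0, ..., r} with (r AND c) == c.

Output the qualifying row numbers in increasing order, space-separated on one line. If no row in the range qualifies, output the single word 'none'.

Answer: 31 47 55 59 61 62

Derivation:
Row r has 2^popcount(r) filled cells, so we need popcount(r) = log2(32) = 5.
Scan r = 20..75 and keep those with exactly 5 one-bits:
r=20=10100 popcount=2 -> skip
r=21=10101 popcount=3 -> skip
r=22=10110 popcount=3 -> skip
r=23=10111 popcount=4 -> skip
r=24=11000 popcount=2 -> skip
r=25=11001 popcount=3 -> skip
r=26=11010 popcount=3 -> skip
r=27=11011 popcount=4 -> skip
r=28=11100 popcount=3 -> skip
r=29=11101 popcount=4 -> skip
r=30=11110 popcount=4 -> skip
r=31=11111 popcount=5 -> KEEP
r=32=100000 popcount=1 -> skip
r=33=100001 popcount=2 -> skip
r=34=100010 popcount=2 -> skip
r=35=100011 popcount=3 -> skip
r=36=100100 popcount=2 -> skip
r=37=100101 popcount=3 -> skip
r=38=100110 popcount=3 -> skip
r=39=100111 popcount=4 -> skip
r=40=101000 popcount=2 -> skip
r=41=101001 popcount=3 -> skip
r=42=101010 popcount=3 -> skip
r=43=101011 popcount=4 -> skip
r=44=101100 popcount=3 -> skip
r=45=101101 popcount=4 -> skip
r=46=101110 popcount=4 -> skip
r=47=101111 popcount=5 -> KEEP
r=48=110000 popcount=2 -> skip
r=49=110001 popcount=3 -> skip
r=50=110010 popcount=3 -> skip
r=51=110011 popcount=4 -> skip
r=52=110100 popcount=3 -> skip
r=53=110101 popcount=4 -> skip
r=54=110110 popcount=4 -> skip
r=55=110111 popcount=5 -> KEEP
r=56=111000 popcount=3 -> skip
r=57=111001 popcount=4 -> skip
r=58=111010 popcount=4 -> skip
r=59=111011 popcount=5 -> KEEP
r=60=111100 popcount=4 -> skip
r=61=111101 popcount=5 -> KEEP
r=62=111110 popcount=5 -> KEEP
r=63=111111 popcount=6 -> skip
r=64=1000000 popcount=1 -> skip
r=65=1000001 popcount=2 -> skip
r=66=1000010 popcount=2 -> skip
r=67=1000011 popcount=3 -> skip
r=68=1000100 popcount=2 -> skip
r=69=1000101 popcount=3 -> skip
r=70=1000110 popcount=3 -> skip
r=71=1000111 popcount=4 -> skip
r=72=1001000 popcount=2 -> skip
r=73=1001001 popcount=3 -> skip
r=74=1001010 popcount=3 -> skip
r=75=1001011 popcount=4 -> skip
Kept rows: 31 47 55 59 61 62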